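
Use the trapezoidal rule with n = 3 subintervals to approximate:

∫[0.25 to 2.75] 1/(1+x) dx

f(x) = 1/(1+x)
a = 0.25, b = 2.75, n = 3
h = (b - a)/n = 0.833333

Trapezoidal rule: (h/2)[f(x₀) + 2f(x₁) + 2f(x₂) + ... + f(xₙ)]

x_0 = 0.2500, f(x_0) = 0.800000, coefficient = 1
x_1 = 1.0833, f(x_1) = 0.480000, coefficient = 2
x_2 = 1.9167, f(x_2) = 0.342857, coefficient = 2
x_3 = 2.7500, f(x_3) = 0.266667, coefficient = 1

I ≈ (0.833333/2) × 2.712381 = 1.130159
Exact value: 1.098612
Error: 0.031546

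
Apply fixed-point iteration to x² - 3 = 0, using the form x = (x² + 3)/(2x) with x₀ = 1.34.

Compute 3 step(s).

Equation: x² - 3 = 0
Fixed-point form: x = (x² + 3)/(2x)
x₀ = 1.34

x_1 = g(1.340000) = 1.789403
x_2 = g(1.789403) = 1.732970
x_3 = g(1.732970) = 1.732051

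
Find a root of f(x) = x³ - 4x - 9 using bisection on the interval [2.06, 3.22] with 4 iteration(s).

f(x) = x³ - 4x - 9
Initial interval: [2.06, 3.22]

Iteration 1:
  c_1 = (2.060000 + 3.220000)/2 = 2.640000
  f(c_1) = f(2.640000) = -1.160256
  f(a) × f(c) ≥ 0, new interval: [2.640000, 3.220000]
Iteration 2:
  c_2 = (2.640000 + 3.220000)/2 = 2.930000
  f(c_2) = f(2.930000) = 4.433757
  f(a) × f(c) < 0, new interval: [2.640000, 2.930000]
Iteration 3:
  c_3 = (2.640000 + 2.930000)/2 = 2.785000
  f(c_3) = f(2.785000) = 1.461087
  f(a) × f(c) < 0, new interval: [2.640000, 2.785000]
Iteration 4:
  c_4 = (2.640000 + 2.785000)/2 = 2.712500
  f(c_4) = f(2.712500) = 0.107643
  f(a) × f(c) < 0, new interval: [2.640000, 2.712500]

After 4 iteration(s), the approximation is c_4 = 2.712500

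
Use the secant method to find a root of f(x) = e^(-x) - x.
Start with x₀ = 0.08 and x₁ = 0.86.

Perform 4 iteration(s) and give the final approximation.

f(x) = e^(-x) - x
x₀ = 0.08, x₁ = 0.86

Secant formula: x_{n+1} = x_n - f(x_n)(x_n - x_{n-1})/(f(x_n) - f(x_{n-1}))

Iteration 1:
  f(0.080000) = 0.843116
  f(0.860000) = -0.436838
  x_2 = 0.860000 - (-0.436838)×(0.860000 - 0.080000)/(-0.436838 - 0.843116)
       = 0.593792
Iteration 2:
  f(0.860000) = -0.436838
  f(0.593792) = -0.041563
  x_3 = 0.593792 - (-0.041563)×(0.593792 - 0.860000)/(-0.041563 - (-0.436838))
       = 0.565801
Iteration 3:
  f(0.593792) = -0.041563
  f(0.565801) = 0.002105
  x_4 = 0.565801 - 0.002105×(0.565801 - 0.593792)/(0.002105 - (-0.041563))
       = 0.567150
Iteration 4:
  f(0.565801) = 0.002105
  f(0.567150) = -0.000010
  x_5 = 0.567150 - (-0.000010)×(0.567150 - 0.565801)/(-0.000010 - 0.002105)
       = 0.567143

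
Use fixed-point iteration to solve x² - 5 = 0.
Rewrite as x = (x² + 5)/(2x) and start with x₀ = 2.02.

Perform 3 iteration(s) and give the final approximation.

Equation: x² - 5 = 0
Fixed-point form: x = (x² + 5)/(2x)
x₀ = 2.02

x_1 = g(2.020000) = 2.247624
x_2 = g(2.247624) = 2.236098
x_3 = g(2.236098) = 2.236068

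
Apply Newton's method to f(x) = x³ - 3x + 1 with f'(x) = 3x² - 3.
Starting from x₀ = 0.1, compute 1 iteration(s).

f(x) = x³ - 3x + 1
f'(x) = 3x² - 3
x₀ = 0.1

Newton-Raphson formula: x_{n+1} = x_n - f(x_n)/f'(x_n)

Iteration 1:
  f(0.100000) = 0.701000
  f'(0.100000) = -2.970000
  x_1 = 0.100000 - 0.701000/(-2.970000) = 0.336027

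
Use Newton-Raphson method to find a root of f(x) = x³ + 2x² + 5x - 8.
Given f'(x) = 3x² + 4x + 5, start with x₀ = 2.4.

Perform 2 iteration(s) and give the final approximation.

f(x) = x³ + 2x² + 5x - 8
f'(x) = 3x² + 4x + 5
x₀ = 2.4

Newton-Raphson formula: x_{n+1} = x_n - f(x_n)/f'(x_n)

Iteration 1:
  f(2.400000) = 29.344000
  f'(2.400000) = 31.880000
  x_1 = 2.400000 - 29.344000/31.880000 = 1.479548
Iteration 2:
  f(1.479548) = 7.014693
  f'(1.479548) = 17.485383
  x_2 = 1.479548 - 7.014693/17.485383 = 1.078374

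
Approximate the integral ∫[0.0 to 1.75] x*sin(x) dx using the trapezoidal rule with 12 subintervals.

f(x) = x*sin(x)
a = 0.0, b = 1.75, n = 12
h = (b - a)/n = 0.145833

Trapezoidal rule: (h/2)[f(x₀) + 2f(x₁) + 2f(x₂) + ... + f(xₙ)]

x_0 = 0.0000, f(x_0) = 0.000000, coefficient = 1
x_1 = 0.1458, f(x_1) = 0.021192, coefficient = 2
x_2 = 0.2917, f(x_2) = 0.083868, coefficient = 2
x_3 = 0.4375, f(x_3) = 0.185358, coefficient = 2
x_4 = 0.5833, f(x_4) = 0.321305, coefficient = 2
x_5 = 0.7292, f(x_5) = 0.485806, coefficient = 2
x_6 = 0.8750, f(x_6) = 0.671601, coefficient = 2
x_7 = 1.0208, f(x_7) = 0.870305, coefficient = 2
x_8 = 1.1667, f(x_8) = 1.072686, coefficient = 2
x_9 = 1.3125, f(x_9) = 1.268960, coefficient = 2
x_10 = 1.4583, f(x_10) = 1.449121, coefficient = 2
x_11 = 1.6042, f(x_11) = 1.603274, coefficient = 2
x_12 = 1.7500, f(x_12) = 1.721975, coefficient = 1

I ≈ (0.145833/2) × 17.788927 = 1.297109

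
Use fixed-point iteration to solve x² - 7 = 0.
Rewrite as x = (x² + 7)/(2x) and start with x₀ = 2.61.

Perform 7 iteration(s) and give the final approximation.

Equation: x² - 7 = 0
Fixed-point form: x = (x² + 7)/(2x)
x₀ = 2.61

x_1 = g(2.610000) = 2.645996
x_2 = g(2.645996) = 2.645751
x_3 = g(2.645751) = 2.645751
x_4 = g(2.645751) = 2.645751
x_5 = g(2.645751) = 2.645751
x_6 = g(2.645751) = 2.645751
x_7 = g(2.645751) = 2.645751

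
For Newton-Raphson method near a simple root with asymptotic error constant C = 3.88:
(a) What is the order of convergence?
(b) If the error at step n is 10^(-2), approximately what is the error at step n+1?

(a) Newton-Raphson has quadratic (order 2) convergence near simple roots.
    This means |e_{n+1}| ≈ C|e_n|².

(b) With |e_n| = 10^(-2) and C = 3.88:
    |e_{n+1}| ≈ 3.88 × (10^(-2))² = 3.88 × 10^(-4)

(a) 2 (quadratic); (b) |e_{n+1}| ≈ 3.880e-04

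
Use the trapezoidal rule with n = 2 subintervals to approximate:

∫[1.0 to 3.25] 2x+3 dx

f(x) = 2x+3
a = 1.0, b = 3.25, n = 2
h = (b - a)/n = 1.125000

Trapezoidal rule: (h/2)[f(x₀) + 2f(x₁) + 2f(x₂) + ... + f(xₙ)]

x_0 = 1.0000, f(x_0) = 5.000000, coefficient = 1
x_1 = 2.1250, f(x_1) = 7.250000, coefficient = 2
x_2 = 3.2500, f(x_2) = 9.500000, coefficient = 1

I ≈ (1.125000/2) × 29.000000 = 16.312500
Exact value: 16.312500
Error: 0.000000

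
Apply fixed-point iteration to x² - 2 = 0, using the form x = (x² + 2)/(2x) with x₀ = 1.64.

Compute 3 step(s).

Equation: x² - 2 = 0
Fixed-point form: x = (x² + 2)/(2x)
x₀ = 1.64

x_1 = g(1.640000) = 1.429756
x_2 = g(1.429756) = 1.414298
x_3 = g(1.414298) = 1.414214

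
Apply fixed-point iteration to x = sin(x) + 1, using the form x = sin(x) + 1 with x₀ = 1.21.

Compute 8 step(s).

Equation: x = sin(x) + 1
Fixed-point form: x = sin(x) + 1
x₀ = 1.21

x_1 = g(1.210000) = 1.935616
x_2 = g(1.935616) = 1.934188
x_3 = g(1.934188) = 1.934697
x_4 = g(1.934697) = 1.934516
x_5 = g(1.934516) = 1.934580
x_6 = g(1.934580) = 1.934557
x_7 = g(1.934557) = 1.934565
x_8 = g(1.934565) = 1.934562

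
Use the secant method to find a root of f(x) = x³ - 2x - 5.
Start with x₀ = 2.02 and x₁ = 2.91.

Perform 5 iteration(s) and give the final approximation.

f(x) = x³ - 2x - 5
x₀ = 2.02, x₁ = 2.91

Secant formula: x_{n+1} = x_n - f(x_n)(x_n - x_{n-1})/(f(x_n) - f(x_{n-1}))

Iteration 1:
  f(2.020000) = -0.797592
  f(2.910000) = 13.822171
  x_2 = 2.910000 - 13.822171×(2.910000 - 2.020000)/(13.822171 - (-0.797592))
       = 2.068555
Iteration 2:
  f(2.910000) = 13.822171
  f(2.068555) = -0.285933
  x_3 = 2.068555 - (-0.285933)×(2.068555 - 2.910000)/(-0.285933 - 13.822171)
       = 2.085608
Iteration 3:
  f(2.068555) = -0.285933
  f(2.085608) = -0.099315
  x_4 = 2.085608 - (-0.099315)×(2.085608 - 2.068555)/(-0.099315 - (-0.285933))
       = 2.094684
Iteration 4:
  f(2.085608) = -0.099315
  f(2.094684) = 0.001482
  x_5 = 2.094684 - 0.001482×(2.094684 - 2.085608)/(0.001482 - (-0.099315))
       = 2.094551
Iteration 5:
  f(2.094684) = 0.001482
  f(2.094551) = -0.000007
  x_6 = 2.094551 - (-0.000007)×(2.094551 - 2.094684)/(-0.000007 - 0.001482)
       = 2.094551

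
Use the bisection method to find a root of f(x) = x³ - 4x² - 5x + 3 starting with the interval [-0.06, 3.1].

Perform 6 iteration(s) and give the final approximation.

f(x) = x³ - 4x² - 5x + 3
Initial interval: [-0.06, 3.1]

Iteration 1:
  c_1 = (-0.060000 + 3.100000)/2 = 1.520000
  f(c_1) = f(1.520000) = -10.329792
  f(a) × f(c) < 0, new interval: [-0.060000, 1.520000]
Iteration 2:
  c_2 = (-0.060000 + 1.520000)/2 = 0.730000
  f(c_2) = f(0.730000) = -2.392583
  f(a) × f(c) < 0, new interval: [-0.060000, 0.730000]
Iteration 3:
  c_3 = (-0.060000 + 0.730000)/2 = 0.335000
  f(c_3) = f(0.335000) = 0.913695
  f(a) × f(c) ≥ 0, new interval: [0.335000, 0.730000]
Iteration 4:
  c_4 = (0.335000 + 0.730000)/2 = 0.532500
  f(c_4) = f(0.532500) = -0.645731
  f(a) × f(c) < 0, new interval: [0.335000, 0.532500]
Iteration 5:
  c_5 = (0.335000 + 0.532500)/2 = 0.433750
  f(c_5) = f(0.433750) = 0.160299
  f(a) × f(c) ≥ 0, new interval: [0.433750, 0.532500]
Iteration 6:
  c_6 = (0.433750 + 0.532500)/2 = 0.483125
  f(c_6) = f(0.483125) = -0.236498
  f(a) × f(c) < 0, new interval: [0.433750, 0.483125]

After 6 iteration(s), the approximation is c_6 = 0.483125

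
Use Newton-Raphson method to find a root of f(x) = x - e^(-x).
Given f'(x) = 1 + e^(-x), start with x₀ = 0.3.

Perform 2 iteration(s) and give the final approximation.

f(x) = x - e^(-x)
f'(x) = 1 + e^(-x)
x₀ = 0.3

Newton-Raphson formula: x_{n+1} = x_n - f(x_n)/f'(x_n)

Iteration 1:
  f(0.300000) = -0.440818
  f'(0.300000) = 1.740818
  x_1 = 0.300000 - (-0.440818)/1.740818 = 0.553225
Iteration 2:
  f(0.553225) = -0.021868
  f'(0.553225) = 1.575092
  x_2 = 0.553225 - (-0.021868)/1.575092 = 0.567108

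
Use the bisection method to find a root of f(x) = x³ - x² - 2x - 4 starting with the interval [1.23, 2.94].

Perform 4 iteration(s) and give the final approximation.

f(x) = x³ - x² - 2x - 4
Initial interval: [1.23, 2.94]

Iteration 1:
  c_1 = (1.230000 + 2.940000)/2 = 2.085000
  f(c_1) = f(2.085000) = -3.453261
  f(a) × f(c) ≥ 0, new interval: [2.085000, 2.940000]
Iteration 2:
  c_2 = (2.085000 + 2.940000)/2 = 2.512500
  f(c_2) = f(2.512500) = 0.522893
  f(a) × f(c) < 0, new interval: [2.085000, 2.512500]
Iteration 3:
  c_3 = (2.085000 + 2.512500)/2 = 2.298750
  f(c_3) = f(2.298750) = -1.734578
  f(a) × f(c) ≥ 0, new interval: [2.298750, 2.512500]
Iteration 4:
  c_4 = (2.298750 + 2.512500)/2 = 2.405625
  f(c_4) = f(2.405625) = -0.676854
  f(a) × f(c) ≥ 0, new interval: [2.405625, 2.512500]

After 4 iteration(s), the approximation is c_4 = 2.405625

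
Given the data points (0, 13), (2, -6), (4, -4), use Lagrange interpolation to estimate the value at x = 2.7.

Lagrange interpolation formula:
P(x) = Σ yᵢ × Lᵢ(x)
where Lᵢ(x) = Π_{j≠i} (x - xⱼ)/(xᵢ - xⱼ)

L_0(2.7) = (2.7 - 2)/(0 - 2) × (2.7 - 4)/(0 - 4) = -0.113750
L_1(2.7) = (2.7 - 0)/(2 - 0) × (2.7 - 4)/(2 - 4) = 0.877500
L_2(2.7) = (2.7 - 0)/(4 - 0) × (2.7 - 2)/(4 - 2) = 0.236250

P(2.7) = 13×L_0(2.7) + (-6)×L_1(2.7) + (-4)×L_2(2.7)
P(2.7) = -7.688750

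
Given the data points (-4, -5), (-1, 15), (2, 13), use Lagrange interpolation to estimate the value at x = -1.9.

Lagrange interpolation formula:
P(x) = Σ yᵢ × Lᵢ(x)
where Lᵢ(x) = Π_{j≠i} (x - xⱼ)/(xᵢ - xⱼ)

L_0(-1.9) = (-1.9 - (-1))/(-4 - (-1)) × (-1.9 - 2)/(-4 - 2) = 0.195000
L_1(-1.9) = (-1.9 - (-4))/(-1 - (-4)) × (-1.9 - 2)/(-1 - 2) = 0.910000
L_2(-1.9) = (-1.9 - (-4))/(2 - (-4)) × (-1.9 - (-1))/(2 - (-1)) = -0.105000

P(-1.9) = (-5)×L_0(-1.9) + 15×L_1(-1.9) + 13×L_2(-1.9)
P(-1.9) = 11.310000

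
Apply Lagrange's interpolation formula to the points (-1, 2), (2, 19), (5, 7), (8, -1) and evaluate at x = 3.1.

Lagrange interpolation formula:
P(x) = Σ yᵢ × Lᵢ(x)
where Lᵢ(x) = Π_{j≠i} (x - xⱼ)/(xᵢ - xⱼ)

L_0(3.1) = (3.1 - 2)/(-1 - 2) × (3.1 - 5)/(-1 - 5) × (3.1 - 8)/(-1 - 8) = -0.063216
L_1(3.1) = (3.1 - (-1))/(2 - (-1)) × (3.1 - 5)/(2 - 5) × (3.1 - 8)/(2 - 8) = 0.706870
L_2(3.1) = (3.1 - (-1))/(5 - (-1)) × (3.1 - 2)/(5 - 2) × (3.1 - 8)/(5 - 8) = 0.409241
L_3(3.1) = (3.1 - (-1))/(8 - (-1)) × (3.1 - 2)/(8 - 2) × (3.1 - 5)/(8 - 5) = -0.052895

P(3.1) = 2×L_0(3.1) + 19×L_1(3.1) + 7×L_2(3.1) + (-1)×L_3(3.1)
P(3.1) = 16.221685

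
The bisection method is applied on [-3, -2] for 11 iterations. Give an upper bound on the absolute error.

Bisection error bound: |error| ≤ (b-a)/2^n
|error| ≤ (-2 - (-3))/2^11 = 1/2^11
|error| ≤ 0.0004882812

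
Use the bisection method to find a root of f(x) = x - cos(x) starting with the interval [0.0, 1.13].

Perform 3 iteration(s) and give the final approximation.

f(x) = x - cos(x)
Initial interval: [0.0, 1.13]

Iteration 1:
  c_1 = (0.000000 + 1.130000)/2 = 0.565000
  f(c_1) = f(0.565000) = -0.279589
  f(a) × f(c) ≥ 0, new interval: [0.565000, 1.130000]
Iteration 2:
  c_2 = (0.565000 + 1.130000)/2 = 0.847500
  f(c_2) = f(0.847500) = 0.185641
  f(a) × f(c) < 0, new interval: [0.565000, 0.847500]
Iteration 3:
  c_3 = (0.565000 + 0.847500)/2 = 0.706250
  f(c_3) = f(0.706250) = -0.054551
  f(a) × f(c) ≥ 0, new interval: [0.706250, 0.847500]

After 3 iteration(s), the approximation is c_3 = 0.706250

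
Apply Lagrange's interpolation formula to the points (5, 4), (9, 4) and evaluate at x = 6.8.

Lagrange interpolation formula:
P(x) = Σ yᵢ × Lᵢ(x)
where Lᵢ(x) = Π_{j≠i} (x - xⱼ)/(xᵢ - xⱼ)

L_0(6.8) = (6.8 - 9)/(5 - 9) = 0.550000
L_1(6.8) = (6.8 - 5)/(9 - 5) = 0.450000

P(6.8) = 4×L_0(6.8) + 4×L_1(6.8)
P(6.8) = 4.000000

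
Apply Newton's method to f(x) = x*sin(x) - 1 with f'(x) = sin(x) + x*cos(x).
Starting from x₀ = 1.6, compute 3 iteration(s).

f(x) = x*sin(x) - 1
f'(x) = sin(x) + x*cos(x)
x₀ = 1.6

Newton-Raphson formula: x_{n+1} = x_n - f(x_n)/f'(x_n)

Iteration 1:
  f(1.600000) = 0.599318
  f'(1.600000) = 0.952854
  x_1 = 1.600000 - 0.599318/0.952854 = 0.971029
Iteration 2:
  f(0.971029) = -0.198448
  f'(0.971029) = 1.373565
  x_2 = 0.971029 - (-0.198448)/1.373565 = 1.115505
Iteration 3:
  f(1.115505) = 0.001872
  f'(1.115505) = 1.388647
  x_3 = 1.115505 - 0.001872/1.388647 = 1.114157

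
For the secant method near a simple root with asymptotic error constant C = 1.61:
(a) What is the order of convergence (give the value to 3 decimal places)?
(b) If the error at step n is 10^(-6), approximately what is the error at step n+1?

(a) Secant method has superlinear convergence with order φ = (1+√5)/2 ≈ 1.618.
    This means |e_{n+1}| ≈ C|e_n|^1.618.

(b) With |e_n| = 10^(-6) and C = 1.61:
    |e_{n+1}| ≈ 1.61 × (10^(-6))^1.618 = 1.61 × 10^(-9.71)

(a) ≈ 1.618 (golden ratio); (b) |e_{n+1}| ≈ 3.152e-10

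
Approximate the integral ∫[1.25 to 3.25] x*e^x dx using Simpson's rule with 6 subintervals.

f(x) = x*e^x
a = 1.25, b = 3.25, n = 6
h = (b - a)/n = 0.333333

Simpson's rule: (h/3)[f(x₀) + 4f(x₁) + 2f(x₂) + ... + f(xₙ)]

x_0 = 1.2500, f(x_0) = 4.362929, coefficient = 1
x_1 = 1.5833, f(x_1) = 7.712679, coefficient = 4
x_2 = 1.9167, f(x_2) = 13.029998, coefficient = 2
x_3 = 2.2500, f(x_3) = 21.347406, coefficient = 4
x_4 = 2.5833, f(x_4) = 34.206439, coefficient = 2
x_5 = 2.9167, f(x_5) = 53.898793, coefficient = 4
x_6 = 3.2500, f(x_6) = 83.818605, coefficient = 1

I ≈ (0.333333/3) × 514.489918 = 57.165546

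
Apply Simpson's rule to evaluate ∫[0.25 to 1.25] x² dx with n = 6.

f(x) = x²
a = 0.25, b = 1.25, n = 6
h = (b - a)/n = 0.166667

Simpson's rule: (h/3)[f(x₀) + 4f(x₁) + 2f(x₂) + ... + f(xₙ)]

x_0 = 0.2500, f(x_0) = 0.062500, coefficient = 1
x_1 = 0.4167, f(x_1) = 0.173611, coefficient = 4
x_2 = 0.5833, f(x_2) = 0.340278, coefficient = 2
x_3 = 0.7500, f(x_3) = 0.562500, coefficient = 4
x_4 = 0.9167, f(x_4) = 0.840278, coefficient = 2
x_5 = 1.0833, f(x_5) = 1.173611, coefficient = 4
x_6 = 1.2500, f(x_6) = 1.562500, coefficient = 1

I ≈ (0.166667/3) × 11.625000 = 0.645833
Exact value: 0.645833
Error: 0.000000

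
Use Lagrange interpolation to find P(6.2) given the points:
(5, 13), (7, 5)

Lagrange interpolation formula:
P(x) = Σ yᵢ × Lᵢ(x)
where Lᵢ(x) = Π_{j≠i} (x - xⱼ)/(xᵢ - xⱼ)

L_0(6.2) = (6.2 - 7)/(5 - 7) = 0.400000
L_1(6.2) = (6.2 - 5)/(7 - 5) = 0.600000

P(6.2) = 13×L_0(6.2) + 5×L_1(6.2)
P(6.2) = 8.200000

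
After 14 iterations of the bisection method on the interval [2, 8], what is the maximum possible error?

Bisection error bound: |error| ≤ (b-a)/2^n
|error| ≤ (8 - 2)/2^14 = 6/2^14
|error| ≤ 0.0003662109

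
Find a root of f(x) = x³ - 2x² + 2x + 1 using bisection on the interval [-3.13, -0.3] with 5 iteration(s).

f(x) = x³ - 2x² + 2x + 1
Initial interval: [-3.13, -0.3]

Iteration 1:
  c_1 = (-3.130000 + (-0.300000))/2 = -1.715000
  f(c_1) = f(-1.715000) = -13.356651
  f(a) × f(c) ≥ 0, new interval: [-1.715000, -0.300000]
Iteration 2:
  c_2 = (-1.715000 + (-0.300000))/2 = -1.007500
  f(c_2) = f(-1.007500) = -4.067782
  f(a) × f(c) ≥ 0, new interval: [-1.007500, -0.300000]
Iteration 3:
  c_3 = (-1.007500 + (-0.300000))/2 = -0.653750
  f(c_3) = f(-0.653750) = -1.441684
  f(a) × f(c) ≥ 0, new interval: [-0.653750, -0.300000]
Iteration 4:
  c_4 = (-0.653750 + (-0.300000))/2 = -0.476875
  f(c_4) = f(-0.476875) = -0.517016
  f(a) × f(c) ≥ 0, new interval: [-0.476875, -0.300000]
Iteration 5:
  c_5 = (-0.476875 + (-0.300000))/2 = -0.388437
  f(c_5) = f(-0.388437) = -0.137251
  f(a) × f(c) ≥ 0, new interval: [-0.388437, -0.300000]

After 5 iteration(s), the approximation is c_5 = -0.388437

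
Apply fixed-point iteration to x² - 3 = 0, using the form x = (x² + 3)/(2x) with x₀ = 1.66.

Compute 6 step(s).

Equation: x² - 3 = 0
Fixed-point form: x = (x² + 3)/(2x)
x₀ = 1.66

x_1 = g(1.660000) = 1.733614
x_2 = g(1.733614) = 1.732052
x_3 = g(1.732052) = 1.732051
x_4 = g(1.732051) = 1.732051
x_5 = g(1.732051) = 1.732051
x_6 = g(1.732051) = 1.732051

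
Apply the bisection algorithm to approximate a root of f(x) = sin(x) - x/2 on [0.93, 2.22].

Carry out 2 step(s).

f(x) = sin(x) - x/2
Initial interval: [0.93, 2.22]

Iteration 1:
  c_1 = (0.930000 + 2.220000)/2 = 1.575000
  f(c_1) = f(1.575000) = 0.212491
  f(a) × f(c) ≥ 0, new interval: [1.575000, 2.220000]
Iteration 2:
  c_2 = (1.575000 + 2.220000)/2 = 1.897500
  f(c_2) = f(1.897500) = -0.001645
  f(a) × f(c) < 0, new interval: [1.575000, 1.897500]

After 2 iteration(s), the approximation is c_2 = 1.897500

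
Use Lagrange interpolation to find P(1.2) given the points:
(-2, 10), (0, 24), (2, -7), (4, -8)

Lagrange interpolation formula:
P(x) = Σ yᵢ × Lᵢ(x)
where Lᵢ(x) = Π_{j≠i} (x - xⱼ)/(xᵢ - xⱼ)

L_0(1.2) = (1.2 - 0)/(-2 - 0) × (1.2 - 2)/(-2 - 2) × (1.2 - 4)/(-2 - 4) = -0.056000
L_1(1.2) = (1.2 - (-2))/(0 - (-2)) × (1.2 - 2)/(0 - 2) × (1.2 - 4)/(0 - 4) = 0.448000
L_2(1.2) = (1.2 - (-2))/(2 - (-2)) × (1.2 - 0)/(2 - 0) × (1.2 - 4)/(2 - 4) = 0.672000
L_3(1.2) = (1.2 - (-2))/(4 - (-2)) × (1.2 - 0)/(4 - 0) × (1.2 - 2)/(4 - 2) = -0.064000

P(1.2) = 10×L_0(1.2) + 24×L_1(1.2) + (-7)×L_2(1.2) + (-8)×L_3(1.2)
P(1.2) = 6.000000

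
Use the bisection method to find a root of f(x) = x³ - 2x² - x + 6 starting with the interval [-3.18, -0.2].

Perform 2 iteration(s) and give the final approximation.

f(x) = x³ - 2x² - x + 6
Initial interval: [-3.18, -0.2]

Iteration 1:
  c_1 = (-3.180000 + (-0.200000))/2 = -1.690000
  f(c_1) = f(-1.690000) = -2.849009
  f(a) × f(c) ≥ 0, new interval: [-1.690000, -0.200000]
Iteration 2:
  c_2 = (-1.690000 + (-0.200000))/2 = -0.945000
  f(c_2) = f(-0.945000) = 4.315041
  f(a) × f(c) < 0, new interval: [-1.690000, -0.945000]

After 2 iteration(s), the approximation is c_2 = -0.945000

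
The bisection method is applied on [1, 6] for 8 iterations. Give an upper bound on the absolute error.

Bisection error bound: |error| ≤ (b-a)/2^n
|error| ≤ (6 - 1)/2^8 = 5/2^8
|error| ≤ 0.0195312500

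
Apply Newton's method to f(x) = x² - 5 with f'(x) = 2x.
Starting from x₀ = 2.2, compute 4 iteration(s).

f(x) = x² - 5
f'(x) = 2x
x₀ = 2.2

Newton-Raphson formula: x_{n+1} = x_n - f(x_n)/f'(x_n)

Iteration 1:
  f(2.200000) = -0.160000
  f'(2.200000) = 4.400000
  x_1 = 2.200000 - (-0.160000)/4.400000 = 2.236364
Iteration 2:
  f(2.236364) = 0.001322
  f'(2.236364) = 4.472727
  x_2 = 2.236364 - 0.001322/4.472727 = 2.236068
Iteration 3:
  f(2.236068) = 0.000000
  f'(2.236068) = 4.472136
  x_3 = 2.236068 - 0.000000/4.472136 = 2.236068
Iteration 4:
  f(2.236068) = 0.000000
  f'(2.236068) = 4.472136
  x_4 = 2.236068 - 0.000000/4.472136 = 2.236068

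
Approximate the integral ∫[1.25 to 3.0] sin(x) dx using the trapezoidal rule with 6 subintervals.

f(x) = sin(x)
a = 1.25, b = 3.0, n = 6
h = (b - a)/n = 0.291667

Trapezoidal rule: (h/2)[f(x₀) + 2f(x₁) + 2f(x₂) + ... + f(xₙ)]

x_0 = 1.2500, f(x_0) = 0.948985, coefficient = 1
x_1 = 1.5417, f(x_1) = 0.999576, coefficient = 2
x_2 = 1.8333, f(x_2) = 0.965735, coefficient = 2
x_3 = 2.1250, f(x_3) = 0.850320, coefficient = 2
x_4 = 2.4167, f(x_4) = 0.663080, coefficient = 2
x_5 = 2.7083, f(x_5) = 0.419831, coefficient = 2
x_6 = 3.0000, f(x_6) = 0.141120, coefficient = 1

I ≈ (0.291667/2) × 8.887188 = 1.296048
Exact value: 1.305315
Error: 0.009267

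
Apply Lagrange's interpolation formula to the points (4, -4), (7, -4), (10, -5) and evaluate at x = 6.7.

Lagrange interpolation formula:
P(x) = Σ yᵢ × Lᵢ(x)
where Lᵢ(x) = Π_{j≠i} (x - xⱼ)/(xᵢ - xⱼ)

L_0(6.7) = (6.7 - 7)/(4 - 7) × (6.7 - 10)/(4 - 10) = 0.055000
L_1(6.7) = (6.7 - 4)/(7 - 4) × (6.7 - 10)/(7 - 10) = 0.990000
L_2(6.7) = (6.7 - 4)/(10 - 4) × (6.7 - 7)/(10 - 7) = -0.045000

P(6.7) = (-4)×L_0(6.7) + (-4)×L_1(6.7) + (-5)×L_2(6.7)
P(6.7) = -3.955000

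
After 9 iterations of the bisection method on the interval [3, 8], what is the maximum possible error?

Bisection error bound: |error| ≤ (b-a)/2^n
|error| ≤ (8 - 3)/2^9 = 5/2^9
|error| ≤ 0.0097656250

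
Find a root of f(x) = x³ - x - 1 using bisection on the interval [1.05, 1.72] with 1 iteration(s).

f(x) = x³ - x - 1
Initial interval: [1.05, 1.72]

Iteration 1:
  c_1 = (1.050000 + 1.720000)/2 = 1.385000
  f(c_1) = f(1.385000) = 0.271742
  f(a) × f(c) < 0, new interval: [1.050000, 1.385000]

After 1 iteration(s), the approximation is c_1 = 1.385000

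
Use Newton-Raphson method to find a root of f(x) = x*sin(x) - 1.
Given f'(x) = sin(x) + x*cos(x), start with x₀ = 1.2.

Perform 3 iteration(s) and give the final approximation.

f(x) = x*sin(x) - 1
f'(x) = sin(x) + x*cos(x)
x₀ = 1.2

Newton-Raphson formula: x_{n+1} = x_n - f(x_n)/f'(x_n)

Iteration 1:
  f(1.200000) = 0.118447
  f'(1.200000) = 1.366868
  x_1 = 1.200000 - 0.118447/1.366868 = 1.113344
Iteration 2:
  f(1.113344) = -0.001129
  f'(1.113344) = 1.388904
  x_2 = 1.113344 - (-0.001129)/1.388904 = 1.114157
Iteration 3:
  f(1.114157) = 0.000000
  f'(1.114157) = 1.388809
  x_3 = 1.114157 - 0.000000/1.388809 = 1.114157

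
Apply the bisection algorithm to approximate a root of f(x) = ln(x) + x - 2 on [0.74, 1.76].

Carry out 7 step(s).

f(x) = ln(x) + x - 2
Initial interval: [0.74, 1.76]

Iteration 1:
  c_1 = (0.740000 + 1.760000)/2 = 1.250000
  f(c_1) = f(1.250000) = -0.526856
  f(a) × f(c) ≥ 0, new interval: [1.250000, 1.760000]
Iteration 2:
  c_2 = (1.250000 + 1.760000)/2 = 1.505000
  f(c_2) = f(1.505000) = -0.086207
  f(a) × f(c) ≥ 0, new interval: [1.505000, 1.760000]
Iteration 3:
  c_3 = (1.505000 + 1.760000)/2 = 1.632500
  f(c_3) = f(1.632500) = 0.122613
  f(a) × f(c) < 0, new interval: [1.505000, 1.632500]
Iteration 4:
  c_4 = (1.505000 + 1.632500)/2 = 1.568750
  f(c_4) = f(1.568750) = 0.019029
  f(a) × f(c) < 0, new interval: [1.505000, 1.568750]
Iteration 5:
  c_5 = (1.505000 + 1.568750)/2 = 1.536875
  f(c_5) = f(1.536875) = -0.033374
  f(a) × f(c) ≥ 0, new interval: [1.536875, 1.568750]
Iteration 6:
  c_6 = (1.536875 + 1.568750)/2 = 1.552812
  f(c_6) = f(1.552812) = -0.007120
  f(a) × f(c) ≥ 0, new interval: [1.552812, 1.568750]
Iteration 7:
  c_7 = (1.552812 + 1.568750)/2 = 1.560781
  f(c_7) = f(1.560781) = 0.005968
  f(a) × f(c) < 0, new interval: [1.552812, 1.560781]

After 7 iteration(s), the approximation is c_7 = 1.560781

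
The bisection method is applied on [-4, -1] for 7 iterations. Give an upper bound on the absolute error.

Bisection error bound: |error| ≤ (b-a)/2^n
|error| ≤ (-1 - (-4))/2^7 = 3/2^7
|error| ≤ 0.0234375000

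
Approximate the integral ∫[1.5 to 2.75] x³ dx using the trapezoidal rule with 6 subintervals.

f(x) = x³
a = 1.5, b = 2.75, n = 6
h = (b - a)/n = 0.208333

Trapezoidal rule: (h/2)[f(x₀) + 2f(x₁) + 2f(x₂) + ... + f(xₙ)]

x_0 = 1.5000, f(x_0) = 3.375000, coefficient = 1
x_1 = 1.7083, f(x_1) = 4.985605, coefficient = 2
x_2 = 1.9167, f(x_2) = 7.041088, coefficient = 2
x_3 = 2.1250, f(x_3) = 9.595703, coefficient = 2
x_4 = 2.3333, f(x_4) = 12.703704, coefficient = 2
x_5 = 2.5417, f(x_5) = 16.419343, coefficient = 2
x_6 = 2.7500, f(x_6) = 20.796875, coefficient = 1

I ≈ (0.208333/2) × 125.662760 = 13.089871
Exact value: 13.032227
Error: 0.057644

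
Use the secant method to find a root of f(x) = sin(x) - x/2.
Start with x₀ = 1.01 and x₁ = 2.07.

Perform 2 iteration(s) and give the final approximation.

f(x) = sin(x) - x/2
x₀ = 1.01, x₁ = 2.07

Secant formula: x_{n+1} = x_n - f(x_n)(x_n - x_{n-1})/(f(x_n) - f(x_{n-1}))

Iteration 1:
  f(1.010000) = 0.341832
  f(2.070000) = -0.157036
  x_2 = 2.070000 - (-0.157036)×(2.070000 - 1.010000)/(-0.157036 - 0.341832)
       = 1.736328
Iteration 2:
  f(2.070000) = -0.157036
  f(1.736328) = 0.118167
  x_3 = 1.736328 - 0.118167×(1.736328 - 2.070000)/(0.118167 - (-0.157036))
       = 1.879600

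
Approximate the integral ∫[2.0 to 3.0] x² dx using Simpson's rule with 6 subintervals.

f(x) = x²
a = 2.0, b = 3.0, n = 6
h = (b - a)/n = 0.166667

Simpson's rule: (h/3)[f(x₀) + 4f(x₁) + 2f(x₂) + ... + f(xₙ)]

x_0 = 2.0000, f(x_0) = 4.000000, coefficient = 1
x_1 = 2.1667, f(x_1) = 4.694444, coefficient = 4
x_2 = 2.3333, f(x_2) = 5.444444, coefficient = 2
x_3 = 2.5000, f(x_3) = 6.250000, coefficient = 4
x_4 = 2.6667, f(x_4) = 7.111111, coefficient = 2
x_5 = 2.8333, f(x_5) = 8.027778, coefficient = 4
x_6 = 3.0000, f(x_6) = 9.000000, coefficient = 1

I ≈ (0.166667/3) × 114.000000 = 6.333333
Exact value: 6.333333
Error: 0.000000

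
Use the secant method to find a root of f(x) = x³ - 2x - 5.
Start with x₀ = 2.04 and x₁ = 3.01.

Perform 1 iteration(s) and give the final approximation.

f(x) = x³ - 2x - 5
x₀ = 2.04, x₁ = 3.01

Secant formula: x_{n+1} = x_n - f(x_n)(x_n - x_{n-1})/(f(x_n) - f(x_{n-1}))

Iteration 1:
  f(2.040000) = -0.590336
  f(3.010000) = 16.250901
  x_2 = 3.010000 - 16.250901×(3.010000 - 2.040000)/(16.250901 - (-0.590336))
       = 2.074001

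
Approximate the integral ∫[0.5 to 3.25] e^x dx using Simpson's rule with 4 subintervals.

f(x) = e^x
a = 0.5, b = 3.25, n = 4
h = (b - a)/n = 0.687500

Simpson's rule: (h/3)[f(x₀) + 4f(x₁) + 2f(x₂) + ... + f(xₙ)]

x_0 = 0.5000, f(x_0) = 1.648721, coefficient = 1
x_1 = 1.1875, f(x_1) = 3.278874, coefficient = 4
x_2 = 1.8750, f(x_2) = 6.520819, coefficient = 2
x_3 = 2.5625, f(x_3) = 12.968197, coefficient = 4
x_4 = 3.2500, f(x_4) = 25.790340, coefficient = 1

I ≈ (0.687500/3) × 105.468984 = 24.169975
Exact value: 24.141619
Error: 0.028357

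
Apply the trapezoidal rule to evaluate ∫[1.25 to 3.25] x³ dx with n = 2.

f(x) = x³
a = 1.25, b = 3.25, n = 2
h = (b - a)/n = 1.000000

Trapezoidal rule: (h/2)[f(x₀) + 2f(x₁) + 2f(x₂) + ... + f(xₙ)]

x_0 = 1.2500, f(x_0) = 1.953125, coefficient = 1
x_1 = 2.2500, f(x_1) = 11.390625, coefficient = 2
x_2 = 3.2500, f(x_2) = 34.328125, coefficient = 1

I ≈ (1.000000/2) × 59.062500 = 29.531250
Exact value: 27.281250
Error: 2.250000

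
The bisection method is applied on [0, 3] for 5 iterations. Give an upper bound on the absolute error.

Bisection error bound: |error| ≤ (b-a)/2^n
|error| ≤ (3 - 0)/2^5 = 3/2^5
|error| ≤ 0.0937500000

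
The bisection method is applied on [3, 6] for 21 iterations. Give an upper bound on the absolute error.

Bisection error bound: |error| ≤ (b-a)/2^n
|error| ≤ (6 - 3)/2^21 = 3/2^21
|error| ≤ 0.0000014305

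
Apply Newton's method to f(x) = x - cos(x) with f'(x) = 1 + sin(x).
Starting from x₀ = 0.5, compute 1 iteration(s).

f(x) = x - cos(x)
f'(x) = 1 + sin(x)
x₀ = 0.5

Newton-Raphson formula: x_{n+1} = x_n - f(x_n)/f'(x_n)

Iteration 1:
  f(0.500000) = -0.377583
  f'(0.500000) = 1.479426
  x_1 = 0.500000 - (-0.377583)/1.479426 = 0.755222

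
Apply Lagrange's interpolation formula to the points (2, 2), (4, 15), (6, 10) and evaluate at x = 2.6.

Lagrange interpolation formula:
P(x) = Σ yᵢ × Lᵢ(x)
where Lᵢ(x) = Π_{j≠i} (x - xⱼ)/(xᵢ - xⱼ)

L_0(2.6) = (2.6 - 4)/(2 - 4) × (2.6 - 6)/(2 - 6) = 0.595000
L_1(2.6) = (2.6 - 2)/(4 - 2) × (2.6 - 6)/(4 - 6) = 0.510000
L_2(2.6) = (2.6 - 2)/(6 - 2) × (2.6 - 4)/(6 - 4) = -0.105000

P(2.6) = 2×L_0(2.6) + 15×L_1(2.6) + 10×L_2(2.6)
P(2.6) = 7.790000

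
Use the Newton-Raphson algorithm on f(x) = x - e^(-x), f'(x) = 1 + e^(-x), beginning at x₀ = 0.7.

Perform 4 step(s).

f(x) = x - e^(-x)
f'(x) = 1 + e^(-x)
x₀ = 0.7

Newton-Raphson formula: x_{n+1} = x_n - f(x_n)/f'(x_n)

Iteration 1:
  f(0.700000) = 0.203415
  f'(0.700000) = 1.496585
  x_1 = 0.700000 - 0.203415/1.496585 = 0.564081
Iteration 2:
  f(0.564081) = -0.004802
  f'(0.564081) = 1.568883
  x_2 = 0.564081 - (-0.004802)/1.568883 = 0.567142
Iteration 3:
  f(0.567142) = -0.000003
  f'(0.567142) = 1.567144
  x_3 = 0.567142 - (-0.000003)/1.567144 = 0.567143
Iteration 4:
  f(0.567143) = 0.000000
  f'(0.567143) = 1.567143
  x_4 = 0.567143 - 0.000000/1.567143 = 0.567143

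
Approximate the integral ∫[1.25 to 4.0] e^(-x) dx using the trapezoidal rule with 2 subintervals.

f(x) = e^(-x)
a = 1.25, b = 4.0, n = 2
h = (b - a)/n = 1.375000

Trapezoidal rule: (h/2)[f(x₀) + 2f(x₁) + 2f(x₂) + ... + f(xₙ)]

x_0 = 1.2500, f(x_0) = 0.286505, coefficient = 1
x_1 = 2.6250, f(x_1) = 0.072440, coefficient = 2
x_2 = 4.0000, f(x_2) = 0.018316, coefficient = 1

I ≈ (1.375000/2) × 0.449700 = 0.309169
Exact value: 0.268189
Error: 0.040980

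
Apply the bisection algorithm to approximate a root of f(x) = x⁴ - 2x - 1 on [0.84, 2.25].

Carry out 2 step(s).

f(x) = x⁴ - 2x - 1
Initial interval: [0.84, 2.25]

Iteration 1:
  c_1 = (0.840000 + 2.250000)/2 = 1.545000
  f(c_1) = f(1.545000) = 1.607888
  f(a) × f(c) < 0, new interval: [0.840000, 1.545000]
Iteration 2:
  c_2 = (0.840000 + 1.545000)/2 = 1.192500
  f(c_2) = f(1.192500) = -1.362756
  f(a) × f(c) ≥ 0, new interval: [1.192500, 1.545000]

After 2 iteration(s), the approximation is c_2 = 1.192500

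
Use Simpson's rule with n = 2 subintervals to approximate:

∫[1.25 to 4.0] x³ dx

f(x) = x³
a = 1.25, b = 4.0, n = 2
h = (b - a)/n = 1.375000

Simpson's rule: (h/3)[f(x₀) + 4f(x₁) + 2f(x₂) + ... + f(xₙ)]

x_0 = 1.2500, f(x_0) = 1.953125, coefficient = 1
x_1 = 2.6250, f(x_1) = 18.087891, coefficient = 4
x_2 = 4.0000, f(x_2) = 64.000000, coefficient = 1

I ≈ (1.375000/3) × 138.304688 = 63.389648
Exact value: 63.389648
Error: 0.000000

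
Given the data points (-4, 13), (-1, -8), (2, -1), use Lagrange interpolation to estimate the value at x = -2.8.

Lagrange interpolation formula:
P(x) = Σ yᵢ × Lᵢ(x)
where Lᵢ(x) = Π_{j≠i} (x - xⱼ)/(xᵢ - xⱼ)

L_0(-2.8) = (-2.8 - (-1))/(-4 - (-1)) × (-2.8 - 2)/(-4 - 2) = 0.480000
L_1(-2.8) = (-2.8 - (-4))/(-1 - (-4)) × (-2.8 - 2)/(-1 - 2) = 0.640000
L_2(-2.8) = (-2.8 - (-4))/(2 - (-4)) × (-2.8 - (-1))/(2 - (-1)) = -0.120000

P(-2.8) = 13×L_0(-2.8) + (-8)×L_1(-2.8) + (-1)×L_2(-2.8)
P(-2.8) = 1.240000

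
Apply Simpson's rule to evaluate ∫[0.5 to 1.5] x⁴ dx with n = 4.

f(x) = x⁴
a = 0.5, b = 1.5, n = 4
h = (b - a)/n = 0.250000

Simpson's rule: (h/3)[f(x₀) + 4f(x₁) + 2f(x₂) + ... + f(xₙ)]

x_0 = 0.5000, f(x_0) = 0.062500, coefficient = 1
x_1 = 0.7500, f(x_1) = 0.316406, coefficient = 4
x_2 = 1.0000, f(x_2) = 1.000000, coefficient = 2
x_3 = 1.2500, f(x_3) = 2.441406, coefficient = 4
x_4 = 1.5000, f(x_4) = 5.062500, coefficient = 1

I ≈ (0.250000/3) × 18.156250 = 1.513021
Exact value: 1.512500
Error: 0.000521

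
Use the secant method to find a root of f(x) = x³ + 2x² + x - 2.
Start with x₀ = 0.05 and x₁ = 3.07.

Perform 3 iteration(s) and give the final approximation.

f(x) = x³ + 2x² + x - 2
x₀ = 0.05, x₁ = 3.07

Secant formula: x_{n+1} = x_n - f(x_n)(x_n - x_{n-1})/(f(x_n) - f(x_{n-1}))

Iteration 1:
  f(0.050000) = -1.944875
  f(3.070000) = 48.854243
  x_2 = 3.070000 - 48.854243×(3.070000 - 0.050000)/(48.854243 - (-1.944875))
       = 0.165623
Iteration 2:
  f(3.070000) = 48.854243
  f(0.165623) = -1.774973
  x_3 = 0.165623 - (-1.774973)×(0.165623 - 3.070000)/(-1.774973 - 48.854243)
       = 0.267445
Iteration 3:
  f(0.165623) = -1.774973
  f(0.267445) = -1.570372
  x_4 = 0.267445 - (-1.570372)×(0.267445 - 0.165623)/(-1.570372 - (-1.774973))
       = 1.048963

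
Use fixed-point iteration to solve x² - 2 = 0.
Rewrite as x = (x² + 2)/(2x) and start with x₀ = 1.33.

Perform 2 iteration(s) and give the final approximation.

Equation: x² - 2 = 0
Fixed-point form: x = (x² + 2)/(2x)
x₀ = 1.33

x_1 = g(1.330000) = 1.416880
x_2 = g(1.416880) = 1.414216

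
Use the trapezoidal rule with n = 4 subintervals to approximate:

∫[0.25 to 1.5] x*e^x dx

f(x) = x*e^x
a = 0.25, b = 1.5, n = 4
h = (b - a)/n = 0.312500

Trapezoidal rule: (h/2)[f(x₀) + 2f(x₁) + 2f(x₂) + ... + f(xₙ)]

x_0 = 0.2500, f(x_0) = 0.321006, coefficient = 1
x_1 = 0.5625, f(x_1) = 0.987218, coefficient = 2
x_2 = 0.8750, f(x_2) = 2.099016, coefficient = 2
x_3 = 1.1875, f(x_3) = 3.893663, coefficient = 2
x_4 = 1.5000, f(x_4) = 6.722534, coefficient = 1

I ≈ (0.312500/2) × 21.003333 = 3.281771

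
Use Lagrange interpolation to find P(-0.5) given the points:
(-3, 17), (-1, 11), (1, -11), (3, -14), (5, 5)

Lagrange interpolation formula:
P(x) = Σ yᵢ × Lᵢ(x)
where Lᵢ(x) = Π_{j≠i} (x - xⱼ)/(xᵢ - xⱼ)

L_0(-0.5) = (-0.5 - (-1))/(-3 - (-1)) × (-0.5 - 1)/(-3 - 1) × (-0.5 - 3)/(-3 - 3) × (-0.5 - 5)/(-3 - 5) = -0.037598
L_1(-0.5) = (-0.5 - (-3))/(-1 - (-3)) × (-0.5 - 1)/(-1 - 1) × (-0.5 - 3)/(-1 - 3) × (-0.5 - 5)/(-1 - 5) = 0.751953
L_2(-0.5) = (-0.5 - (-3))/(1 - (-3)) × (-0.5 - (-1))/(1 - (-1)) × (-0.5 - 3)/(1 - 3) × (-0.5 - 5)/(1 - 5) = 0.375977
L_3(-0.5) = (-0.5 - (-3))/(3 - (-3)) × (-0.5 - (-1))/(3 - (-1)) × (-0.5 - 1)/(3 - 1) × (-0.5 - 5)/(3 - 5) = -0.107422
L_4(-0.5) = (-0.5 - (-3))/(5 - (-3)) × (-0.5 - (-1))/(5 - (-1)) × (-0.5 - 1)/(5 - 1) × (-0.5 - 3)/(5 - 3) = 0.017090

P(-0.5) = 17×L_0(-0.5) + 11×L_1(-0.5) + (-11)×L_2(-0.5) + (-14)×L_3(-0.5) + 5×L_4(-0.5)
P(-0.5) = 5.085938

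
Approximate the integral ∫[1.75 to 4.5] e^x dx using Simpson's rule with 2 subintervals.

f(x) = e^x
a = 1.75, b = 4.5, n = 2
h = (b - a)/n = 1.375000

Simpson's rule: (h/3)[f(x₀) + 4f(x₁) + 2f(x₂) + ... + f(xₙ)]

x_0 = 1.7500, f(x_0) = 5.754603, coefficient = 1
x_1 = 3.1250, f(x_1) = 22.759895, coefficient = 4
x_2 = 4.5000, f(x_2) = 90.017131, coefficient = 1

I ≈ (1.375000/3) × 186.811314 = 85.621852
Exact value: 84.262529
Error: 1.359324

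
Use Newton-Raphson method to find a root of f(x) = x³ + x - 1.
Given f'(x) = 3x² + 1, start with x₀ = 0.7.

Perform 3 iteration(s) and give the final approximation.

f(x) = x³ + x - 1
f'(x) = 3x² + 1
x₀ = 0.7

Newton-Raphson formula: x_{n+1} = x_n - f(x_n)/f'(x_n)

Iteration 1:
  f(0.700000) = 0.043000
  f'(0.700000) = 2.470000
  x_1 = 0.700000 - 0.043000/2.470000 = 0.682591
Iteration 2:
  f(0.682591) = 0.000631
  f'(0.682591) = 2.397792
  x_2 = 0.682591 - 0.000631/2.397792 = 0.682328
Iteration 3:
  f(0.682328) = 0.000000
  f'(0.682328) = 2.396714
  x_3 = 0.682328 - 0.000000/2.396714 = 0.682328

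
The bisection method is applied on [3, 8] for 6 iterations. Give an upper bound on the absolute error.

Bisection error bound: |error| ≤ (b-a)/2^n
|error| ≤ (8 - 3)/2^6 = 5/2^6
|error| ≤ 0.0781250000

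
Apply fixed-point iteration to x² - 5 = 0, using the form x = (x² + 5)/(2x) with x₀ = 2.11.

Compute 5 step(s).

Equation: x² - 5 = 0
Fixed-point form: x = (x² + 5)/(2x)
x₀ = 2.11

x_1 = g(2.110000) = 2.239834
x_2 = g(2.239834) = 2.236071
x_3 = g(2.236071) = 2.236068
x_4 = g(2.236068) = 2.236068
x_5 = g(2.236068) = 2.236068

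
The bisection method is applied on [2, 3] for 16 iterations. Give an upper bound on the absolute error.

Bisection error bound: |error| ≤ (b-a)/2^n
|error| ≤ (3 - 2)/2^16 = 1/2^16
|error| ≤ 0.0000152588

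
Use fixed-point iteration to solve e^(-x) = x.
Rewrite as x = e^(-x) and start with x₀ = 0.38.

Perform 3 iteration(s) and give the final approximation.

Equation: e^(-x) = x
Fixed-point form: x = e^(-x)
x₀ = 0.38

x_1 = g(0.380000) = 0.683861
x_2 = g(0.683861) = 0.504665
x_3 = g(0.504665) = 0.603708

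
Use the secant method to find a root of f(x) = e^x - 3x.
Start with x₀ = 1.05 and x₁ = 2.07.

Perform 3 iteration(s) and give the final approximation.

f(x) = e^x - 3x
x₀ = 1.05, x₁ = 2.07

Secant formula: x_{n+1} = x_n - f(x_n)(x_n - x_{n-1})/(f(x_n) - f(x_{n-1}))

Iteration 1:
  f(1.050000) = -0.292349
  f(2.070000) = 1.714823
  x_2 = 2.070000 - 1.714823×(2.070000 - 1.050000)/(1.714823 - (-0.292349))
       = 1.198565
Iteration 2:
  f(2.070000) = 1.714823
  f(1.198565) = -0.280339
  x_3 = 1.198565 - (-0.280339)×(1.198565 - 2.070000)/(-0.280339 - 1.714823)
       = 1.321010
Iteration 3:
  f(1.198565) = -0.280339
  f(1.321010) = -0.215826
  x_4 = 1.321010 - (-0.215826)×(1.321010 - 1.198565)/(-0.215826 - (-0.280339))
       = 1.730644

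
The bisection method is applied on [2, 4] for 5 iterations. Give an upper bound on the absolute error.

Bisection error bound: |error| ≤ (b-a)/2^n
|error| ≤ (4 - 2)/2^5 = 2/2^5
|error| ≤ 0.0625000000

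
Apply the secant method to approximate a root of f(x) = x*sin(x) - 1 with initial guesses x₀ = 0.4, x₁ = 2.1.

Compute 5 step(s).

f(x) = x*sin(x) - 1
x₀ = 0.4, x₁ = 2.1

Secant formula: x_{n+1} = x_n - f(x_n)(x_n - x_{n-1})/(f(x_n) - f(x_{n-1}))

Iteration 1:
  f(0.400000) = -0.844233
  f(2.100000) = 0.812740
  x_2 = 2.100000 - 0.812740×(2.100000 - 0.400000)/(0.812740 - (-0.844233))
       = 1.266155
Iteration 2:
  f(2.100000) = 0.812740
  f(1.266155) = 0.207855
  x_3 = 1.266155 - 0.207855×(1.266155 - 2.100000)/(0.207855 - 0.812740)
       = 0.979624
Iteration 3:
  f(1.266155) = 0.207855
  f(0.979624) = -0.186631
  x_4 = 0.979624 - (-0.186631)×(0.979624 - 1.266155)/(-0.186631 - 0.207855)
       = 1.115181
Iteration 4:
  f(0.979624) = -0.186631
  f(1.115181) = 0.001422
  x_5 = 1.115181 - 0.001422×(1.115181 - 0.979624)/(0.001422 - (-0.186631))
       = 1.114156
Iteration 5:
  f(1.115181) = 0.001422
  f(1.114156) = -0.000002
  x_6 = 1.114156 - (-0.000002)×(1.114156 - 1.115181)/(-0.000002 - 0.001422)
       = 1.114157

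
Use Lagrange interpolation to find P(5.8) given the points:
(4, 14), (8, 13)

Lagrange interpolation formula:
P(x) = Σ yᵢ × Lᵢ(x)
where Lᵢ(x) = Π_{j≠i} (x - xⱼ)/(xᵢ - xⱼ)

L_0(5.8) = (5.8 - 8)/(4 - 8) = 0.550000
L_1(5.8) = (5.8 - 4)/(8 - 4) = 0.450000

P(5.8) = 14×L_0(5.8) + 13×L_1(5.8)
P(5.8) = 13.550000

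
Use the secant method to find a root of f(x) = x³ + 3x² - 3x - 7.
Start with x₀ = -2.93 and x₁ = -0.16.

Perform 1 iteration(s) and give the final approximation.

f(x) = x³ + 3x² - 3x - 7
x₀ = -2.93, x₁ = -0.16

Secant formula: x_{n+1} = x_n - f(x_n)(x_n - x_{n-1})/(f(x_n) - f(x_{n-1}))

Iteration 1:
  f(-2.930000) = 2.390943
  f(-0.160000) = -6.447296
  x_2 = -0.160000 - (-6.447296)×(-0.160000 - (-2.930000))/(-6.447296 - 2.390943)
       = -2.180653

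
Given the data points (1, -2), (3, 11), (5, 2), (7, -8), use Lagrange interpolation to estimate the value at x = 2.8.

Lagrange interpolation formula:
P(x) = Σ yᵢ × Lᵢ(x)
where Lᵢ(x) = Π_{j≠i} (x - xⱼ)/(xᵢ - xⱼ)

L_0(2.8) = (2.8 - 3)/(1 - 3) × (2.8 - 5)/(1 - 5) × (2.8 - 7)/(1 - 7) = 0.038500
L_1(2.8) = (2.8 - 1)/(3 - 1) × (2.8 - 5)/(3 - 5) × (2.8 - 7)/(3 - 7) = 1.039500
L_2(2.8) = (2.8 - 1)/(5 - 1) × (2.8 - 3)/(5 - 3) × (2.8 - 7)/(5 - 7) = -0.094500
L_3(2.8) = (2.8 - 1)/(7 - 1) × (2.8 - 3)/(7 - 3) × (2.8 - 5)/(7 - 5) = 0.016500

P(2.8) = (-2)×L_0(2.8) + 11×L_1(2.8) + 2×L_2(2.8) + (-8)×L_3(2.8)
P(2.8) = 11.036500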